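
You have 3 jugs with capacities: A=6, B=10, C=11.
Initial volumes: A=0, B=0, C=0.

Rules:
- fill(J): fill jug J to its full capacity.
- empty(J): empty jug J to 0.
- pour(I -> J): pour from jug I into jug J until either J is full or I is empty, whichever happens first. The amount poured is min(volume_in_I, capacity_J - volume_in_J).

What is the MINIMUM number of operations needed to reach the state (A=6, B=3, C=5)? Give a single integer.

BFS from (A=0, B=0, C=0). One shortest path:
  1. fill(B) -> (A=0 B=10 C=0)
  2. pour(B -> A) -> (A=6 B=4 C=0)
  3. empty(A) -> (A=0 B=4 C=0)
  4. pour(B -> C) -> (A=0 B=0 C=4)
  5. fill(B) -> (A=0 B=10 C=4)
  6. pour(B -> C) -> (A=0 B=3 C=11)
  7. pour(C -> A) -> (A=6 B=3 C=5)
Reached target in 7 moves.

Answer: 7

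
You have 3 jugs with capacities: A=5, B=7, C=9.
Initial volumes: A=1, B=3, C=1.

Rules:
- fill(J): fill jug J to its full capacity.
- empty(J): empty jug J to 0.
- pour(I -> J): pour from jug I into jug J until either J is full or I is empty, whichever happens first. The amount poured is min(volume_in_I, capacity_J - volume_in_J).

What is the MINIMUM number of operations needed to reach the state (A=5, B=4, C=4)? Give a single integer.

BFS from (A=1, B=3, C=1). One shortest path:
  1. fill(C) -> (A=1 B=3 C=9)
  2. pour(A -> B) -> (A=0 B=4 C=9)
  3. pour(C -> A) -> (A=5 B=4 C=4)
Reached target in 3 moves.

Answer: 3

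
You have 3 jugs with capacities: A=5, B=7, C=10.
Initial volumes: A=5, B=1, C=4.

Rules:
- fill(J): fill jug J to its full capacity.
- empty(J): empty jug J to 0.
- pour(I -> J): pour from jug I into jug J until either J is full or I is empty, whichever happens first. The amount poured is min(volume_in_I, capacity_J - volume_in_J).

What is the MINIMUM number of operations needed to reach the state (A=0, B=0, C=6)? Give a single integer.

Answer: 3

Derivation:
BFS from (A=5, B=1, C=4). One shortest path:
  1. empty(C) -> (A=5 B=1 C=0)
  2. pour(A -> B) -> (A=0 B=6 C=0)
  3. pour(B -> C) -> (A=0 B=0 C=6)
Reached target in 3 moves.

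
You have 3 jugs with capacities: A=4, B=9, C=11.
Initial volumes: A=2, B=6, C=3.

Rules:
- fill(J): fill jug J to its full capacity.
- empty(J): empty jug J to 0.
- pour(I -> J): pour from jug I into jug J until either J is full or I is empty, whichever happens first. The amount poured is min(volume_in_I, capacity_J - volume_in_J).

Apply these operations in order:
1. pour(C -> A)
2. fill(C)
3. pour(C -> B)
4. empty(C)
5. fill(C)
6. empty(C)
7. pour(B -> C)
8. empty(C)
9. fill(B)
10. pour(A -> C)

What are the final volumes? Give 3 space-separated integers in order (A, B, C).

Step 1: pour(C -> A) -> (A=4 B=6 C=1)
Step 2: fill(C) -> (A=4 B=6 C=11)
Step 3: pour(C -> B) -> (A=4 B=9 C=8)
Step 4: empty(C) -> (A=4 B=9 C=0)
Step 5: fill(C) -> (A=4 B=9 C=11)
Step 6: empty(C) -> (A=4 B=9 C=0)
Step 7: pour(B -> C) -> (A=4 B=0 C=9)
Step 8: empty(C) -> (A=4 B=0 C=0)
Step 9: fill(B) -> (A=4 B=9 C=0)
Step 10: pour(A -> C) -> (A=0 B=9 C=4)

Answer: 0 9 4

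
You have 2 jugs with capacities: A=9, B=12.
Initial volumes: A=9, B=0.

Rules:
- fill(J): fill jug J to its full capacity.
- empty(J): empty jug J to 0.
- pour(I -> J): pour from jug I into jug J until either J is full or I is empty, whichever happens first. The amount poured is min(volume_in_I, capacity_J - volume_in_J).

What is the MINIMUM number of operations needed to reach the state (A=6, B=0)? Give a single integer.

BFS from (A=9, B=0). One shortest path:
  1. pour(A -> B) -> (A=0 B=9)
  2. fill(A) -> (A=9 B=9)
  3. pour(A -> B) -> (A=6 B=12)
  4. empty(B) -> (A=6 B=0)
Reached target in 4 moves.

Answer: 4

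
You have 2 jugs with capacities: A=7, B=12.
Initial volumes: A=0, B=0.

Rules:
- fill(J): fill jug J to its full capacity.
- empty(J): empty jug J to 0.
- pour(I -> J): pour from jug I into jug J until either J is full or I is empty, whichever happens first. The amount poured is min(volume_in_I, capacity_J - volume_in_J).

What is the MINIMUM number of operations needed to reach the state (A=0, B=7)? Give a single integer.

BFS from (A=0, B=0). One shortest path:
  1. fill(A) -> (A=7 B=0)
  2. pour(A -> B) -> (A=0 B=7)
Reached target in 2 moves.

Answer: 2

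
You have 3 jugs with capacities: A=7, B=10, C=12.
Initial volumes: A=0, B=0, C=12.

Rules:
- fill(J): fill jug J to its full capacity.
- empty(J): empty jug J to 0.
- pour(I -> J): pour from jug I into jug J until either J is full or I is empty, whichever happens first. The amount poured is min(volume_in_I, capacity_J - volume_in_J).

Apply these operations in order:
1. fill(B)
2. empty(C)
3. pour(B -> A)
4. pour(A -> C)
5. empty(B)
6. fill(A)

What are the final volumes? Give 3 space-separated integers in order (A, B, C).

Answer: 7 0 7

Derivation:
Step 1: fill(B) -> (A=0 B=10 C=12)
Step 2: empty(C) -> (A=0 B=10 C=0)
Step 3: pour(B -> A) -> (A=7 B=3 C=0)
Step 4: pour(A -> C) -> (A=0 B=3 C=7)
Step 5: empty(B) -> (A=0 B=0 C=7)
Step 6: fill(A) -> (A=7 B=0 C=7)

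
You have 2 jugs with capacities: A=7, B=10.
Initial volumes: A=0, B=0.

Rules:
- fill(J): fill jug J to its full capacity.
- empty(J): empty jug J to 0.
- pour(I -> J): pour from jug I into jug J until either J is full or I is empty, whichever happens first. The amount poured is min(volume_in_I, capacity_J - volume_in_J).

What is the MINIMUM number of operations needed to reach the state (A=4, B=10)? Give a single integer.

BFS from (A=0, B=0). One shortest path:
  1. fill(A) -> (A=7 B=0)
  2. pour(A -> B) -> (A=0 B=7)
  3. fill(A) -> (A=7 B=7)
  4. pour(A -> B) -> (A=4 B=10)
Reached target in 4 moves.

Answer: 4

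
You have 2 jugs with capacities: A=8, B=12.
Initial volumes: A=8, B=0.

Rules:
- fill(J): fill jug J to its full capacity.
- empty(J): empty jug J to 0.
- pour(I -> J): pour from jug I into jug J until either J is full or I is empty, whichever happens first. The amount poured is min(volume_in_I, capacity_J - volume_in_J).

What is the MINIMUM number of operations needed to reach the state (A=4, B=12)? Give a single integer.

BFS from (A=8, B=0). One shortest path:
  1. pour(A -> B) -> (A=0 B=8)
  2. fill(A) -> (A=8 B=8)
  3. pour(A -> B) -> (A=4 B=12)
Reached target in 3 moves.

Answer: 3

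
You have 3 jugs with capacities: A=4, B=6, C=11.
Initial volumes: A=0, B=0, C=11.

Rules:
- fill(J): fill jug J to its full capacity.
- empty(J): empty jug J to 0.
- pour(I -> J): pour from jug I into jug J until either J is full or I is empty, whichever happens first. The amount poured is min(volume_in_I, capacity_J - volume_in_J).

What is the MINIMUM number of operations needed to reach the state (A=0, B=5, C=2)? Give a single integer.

BFS from (A=0, B=0, C=11). One shortest path:
  1. pour(C -> B) -> (A=0 B=6 C=5)
  2. pour(B -> A) -> (A=4 B=2 C=5)
  3. empty(A) -> (A=0 B=2 C=5)
  4. pour(B -> A) -> (A=2 B=0 C=5)
  5. pour(C -> B) -> (A=2 B=5 C=0)
  6. pour(A -> C) -> (A=0 B=5 C=2)
Reached target in 6 moves.

Answer: 6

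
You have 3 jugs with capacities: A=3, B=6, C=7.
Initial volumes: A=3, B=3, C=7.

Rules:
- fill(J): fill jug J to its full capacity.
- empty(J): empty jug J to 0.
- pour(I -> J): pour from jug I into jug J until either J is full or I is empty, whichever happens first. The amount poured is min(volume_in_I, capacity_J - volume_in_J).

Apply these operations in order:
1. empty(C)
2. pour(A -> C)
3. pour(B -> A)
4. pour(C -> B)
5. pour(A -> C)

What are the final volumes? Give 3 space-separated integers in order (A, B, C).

Answer: 0 3 3

Derivation:
Step 1: empty(C) -> (A=3 B=3 C=0)
Step 2: pour(A -> C) -> (A=0 B=3 C=3)
Step 3: pour(B -> A) -> (A=3 B=0 C=3)
Step 4: pour(C -> B) -> (A=3 B=3 C=0)
Step 5: pour(A -> C) -> (A=0 B=3 C=3)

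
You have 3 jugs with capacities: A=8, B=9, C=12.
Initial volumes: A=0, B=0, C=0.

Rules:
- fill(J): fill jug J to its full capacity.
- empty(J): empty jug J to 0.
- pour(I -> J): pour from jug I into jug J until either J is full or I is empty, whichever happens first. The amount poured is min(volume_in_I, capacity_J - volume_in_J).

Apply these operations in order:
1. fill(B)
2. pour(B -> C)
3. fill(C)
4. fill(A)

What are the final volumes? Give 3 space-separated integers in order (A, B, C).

Answer: 8 0 12

Derivation:
Step 1: fill(B) -> (A=0 B=9 C=0)
Step 2: pour(B -> C) -> (A=0 B=0 C=9)
Step 3: fill(C) -> (A=0 B=0 C=12)
Step 4: fill(A) -> (A=8 B=0 C=12)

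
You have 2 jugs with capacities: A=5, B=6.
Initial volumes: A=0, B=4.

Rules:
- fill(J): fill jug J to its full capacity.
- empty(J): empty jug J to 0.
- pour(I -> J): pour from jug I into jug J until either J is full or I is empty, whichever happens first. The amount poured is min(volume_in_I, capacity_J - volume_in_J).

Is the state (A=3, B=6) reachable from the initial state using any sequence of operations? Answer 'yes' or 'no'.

BFS from (A=0, B=4):
  1. fill(A) -> (A=5 B=4)
  2. pour(A -> B) -> (A=3 B=6)
Target reached → yes.

Answer: yes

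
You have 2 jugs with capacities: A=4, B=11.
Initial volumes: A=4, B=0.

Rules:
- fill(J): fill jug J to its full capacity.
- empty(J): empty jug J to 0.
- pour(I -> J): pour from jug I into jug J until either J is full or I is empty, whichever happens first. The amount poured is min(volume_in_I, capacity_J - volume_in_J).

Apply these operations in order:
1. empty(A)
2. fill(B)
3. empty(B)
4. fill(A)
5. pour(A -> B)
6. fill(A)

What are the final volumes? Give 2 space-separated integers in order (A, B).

Step 1: empty(A) -> (A=0 B=0)
Step 2: fill(B) -> (A=0 B=11)
Step 3: empty(B) -> (A=0 B=0)
Step 4: fill(A) -> (A=4 B=0)
Step 5: pour(A -> B) -> (A=0 B=4)
Step 6: fill(A) -> (A=4 B=4)

Answer: 4 4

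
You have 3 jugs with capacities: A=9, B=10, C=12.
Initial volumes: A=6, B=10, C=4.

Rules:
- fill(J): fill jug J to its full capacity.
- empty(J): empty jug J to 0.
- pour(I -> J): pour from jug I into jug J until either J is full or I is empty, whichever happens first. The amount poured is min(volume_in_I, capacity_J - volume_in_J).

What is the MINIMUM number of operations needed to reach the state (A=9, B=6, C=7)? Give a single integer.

Answer: 5

Derivation:
BFS from (A=6, B=10, C=4). One shortest path:
  1. empty(B) -> (A=6 B=0 C=4)
  2. pour(A -> B) -> (A=0 B=6 C=4)
  3. pour(C -> A) -> (A=4 B=6 C=0)
  4. fill(C) -> (A=4 B=6 C=12)
  5. pour(C -> A) -> (A=9 B=6 C=7)
Reached target in 5 moves.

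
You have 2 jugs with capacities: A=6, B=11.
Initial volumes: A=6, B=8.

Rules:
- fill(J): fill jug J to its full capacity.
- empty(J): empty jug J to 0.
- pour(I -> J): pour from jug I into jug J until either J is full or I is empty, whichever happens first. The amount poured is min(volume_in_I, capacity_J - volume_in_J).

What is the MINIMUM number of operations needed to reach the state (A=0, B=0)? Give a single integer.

BFS from (A=6, B=8). One shortest path:
  1. empty(A) -> (A=0 B=8)
  2. empty(B) -> (A=0 B=0)
Reached target in 2 moves.

Answer: 2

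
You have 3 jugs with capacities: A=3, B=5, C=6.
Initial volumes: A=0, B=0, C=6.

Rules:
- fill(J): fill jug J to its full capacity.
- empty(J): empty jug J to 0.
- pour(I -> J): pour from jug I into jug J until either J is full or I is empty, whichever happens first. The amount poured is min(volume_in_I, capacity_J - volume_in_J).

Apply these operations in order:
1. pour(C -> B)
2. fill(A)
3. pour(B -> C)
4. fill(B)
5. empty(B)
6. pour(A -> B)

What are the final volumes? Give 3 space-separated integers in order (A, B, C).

Answer: 0 3 6

Derivation:
Step 1: pour(C -> B) -> (A=0 B=5 C=1)
Step 2: fill(A) -> (A=3 B=5 C=1)
Step 3: pour(B -> C) -> (A=3 B=0 C=6)
Step 4: fill(B) -> (A=3 B=5 C=6)
Step 5: empty(B) -> (A=3 B=0 C=6)
Step 6: pour(A -> B) -> (A=0 B=3 C=6)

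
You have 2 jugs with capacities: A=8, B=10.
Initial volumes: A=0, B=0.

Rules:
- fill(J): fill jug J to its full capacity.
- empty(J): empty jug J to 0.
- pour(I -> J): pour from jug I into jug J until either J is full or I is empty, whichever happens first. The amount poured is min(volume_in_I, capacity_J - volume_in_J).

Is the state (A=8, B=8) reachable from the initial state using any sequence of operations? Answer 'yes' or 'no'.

BFS from (A=0, B=0):
  1. fill(A) -> (A=8 B=0)
  2. pour(A -> B) -> (A=0 B=8)
  3. fill(A) -> (A=8 B=8)
Target reached → yes.

Answer: yes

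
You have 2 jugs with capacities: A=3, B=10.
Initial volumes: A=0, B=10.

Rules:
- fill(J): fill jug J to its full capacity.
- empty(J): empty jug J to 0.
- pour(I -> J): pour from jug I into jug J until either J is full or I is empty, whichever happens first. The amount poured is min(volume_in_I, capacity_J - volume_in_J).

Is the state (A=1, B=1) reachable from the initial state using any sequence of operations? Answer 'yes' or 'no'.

Answer: no

Derivation:
BFS explored all 26 reachable states.
Reachable set includes: (0,0), (0,1), (0,2), (0,3), (0,4), (0,5), (0,6), (0,7), (0,8), (0,9), (0,10), (1,0) ...
Target (A=1, B=1) not in reachable set → no.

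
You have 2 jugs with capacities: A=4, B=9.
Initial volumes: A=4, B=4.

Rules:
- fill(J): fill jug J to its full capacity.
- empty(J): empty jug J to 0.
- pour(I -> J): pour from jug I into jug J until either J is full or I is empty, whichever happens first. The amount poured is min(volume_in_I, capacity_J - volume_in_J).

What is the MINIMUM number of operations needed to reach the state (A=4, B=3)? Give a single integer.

Answer: 6

Derivation:
BFS from (A=4, B=4). One shortest path:
  1. pour(A -> B) -> (A=0 B=8)
  2. fill(A) -> (A=4 B=8)
  3. pour(A -> B) -> (A=3 B=9)
  4. empty(B) -> (A=3 B=0)
  5. pour(A -> B) -> (A=0 B=3)
  6. fill(A) -> (A=4 B=3)
Reached target in 6 moves.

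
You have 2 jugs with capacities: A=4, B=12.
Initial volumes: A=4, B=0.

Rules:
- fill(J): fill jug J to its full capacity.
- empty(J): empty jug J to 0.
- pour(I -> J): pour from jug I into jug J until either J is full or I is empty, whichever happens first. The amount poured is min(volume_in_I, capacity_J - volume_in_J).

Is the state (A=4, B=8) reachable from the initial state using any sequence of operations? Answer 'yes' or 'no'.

BFS from (A=4, B=0):
  1. empty(A) -> (A=0 B=0)
  2. fill(B) -> (A=0 B=12)
  3. pour(B -> A) -> (A=4 B=8)
Target reached → yes.

Answer: yes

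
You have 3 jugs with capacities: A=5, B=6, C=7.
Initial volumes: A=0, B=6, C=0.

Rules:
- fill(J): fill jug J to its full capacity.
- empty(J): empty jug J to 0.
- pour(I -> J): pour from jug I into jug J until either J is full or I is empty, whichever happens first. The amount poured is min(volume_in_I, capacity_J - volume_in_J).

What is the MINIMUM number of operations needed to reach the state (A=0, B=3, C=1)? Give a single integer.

Answer: 7

Derivation:
BFS from (A=0, B=6, C=0). One shortest path:
  1. fill(A) -> (A=5 B=6 C=0)
  2. pour(A -> C) -> (A=0 B=6 C=5)
  3. pour(B -> A) -> (A=5 B=1 C=5)
  4. pour(A -> C) -> (A=3 B=1 C=7)
  5. empty(C) -> (A=3 B=1 C=0)
  6. pour(B -> C) -> (A=3 B=0 C=1)
  7. pour(A -> B) -> (A=0 B=3 C=1)
Reached target in 7 moves.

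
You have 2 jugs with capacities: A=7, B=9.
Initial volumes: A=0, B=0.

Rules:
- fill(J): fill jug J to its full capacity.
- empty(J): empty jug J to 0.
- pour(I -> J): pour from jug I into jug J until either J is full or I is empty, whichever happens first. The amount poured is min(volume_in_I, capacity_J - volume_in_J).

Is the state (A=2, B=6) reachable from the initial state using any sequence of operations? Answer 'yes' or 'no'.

BFS explored all 32 reachable states.
Reachable set includes: (0,0), (0,1), (0,2), (0,3), (0,4), (0,5), (0,6), (0,7), (0,8), (0,9), (1,0), (1,9) ...
Target (A=2, B=6) not in reachable set → no.

Answer: no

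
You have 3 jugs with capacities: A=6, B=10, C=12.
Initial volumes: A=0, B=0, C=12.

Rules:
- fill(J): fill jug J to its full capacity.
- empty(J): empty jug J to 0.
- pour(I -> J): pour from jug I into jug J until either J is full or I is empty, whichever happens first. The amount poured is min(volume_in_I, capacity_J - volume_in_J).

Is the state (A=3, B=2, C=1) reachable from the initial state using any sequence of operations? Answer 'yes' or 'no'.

BFS explored all 128 reachable states.
Reachable set includes: (0,0,0), (0,0,2), (0,0,4), (0,0,6), (0,0,8), (0,0,10), (0,0,12), (0,2,0), (0,2,2), (0,2,4), (0,2,6), (0,2,8) ...
Target (A=3, B=2, C=1) not in reachable set → no.

Answer: no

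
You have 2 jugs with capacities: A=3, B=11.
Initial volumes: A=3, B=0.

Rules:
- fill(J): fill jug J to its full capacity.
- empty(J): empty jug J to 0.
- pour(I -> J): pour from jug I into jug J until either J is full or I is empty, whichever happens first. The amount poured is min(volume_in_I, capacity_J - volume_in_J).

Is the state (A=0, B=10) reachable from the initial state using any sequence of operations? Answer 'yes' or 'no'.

BFS from (A=3, B=0):
  1. empty(A) -> (A=0 B=0)
  2. fill(B) -> (A=0 B=11)
  3. pour(B -> A) -> (A=3 B=8)
  4. empty(A) -> (A=0 B=8)
  5. pour(B -> A) -> (A=3 B=5)
  6. empty(A) -> (A=0 B=5)
  7. pour(B -> A) -> (A=3 B=2)
  8. empty(A) -> (A=0 B=2)
  9. pour(B -> A) -> (A=2 B=0)
  10. fill(B) -> (A=2 B=11)
  11. pour(B -> A) -> (A=3 B=10)
  12. empty(A) -> (A=0 B=10)
Target reached → yes.

Answer: yes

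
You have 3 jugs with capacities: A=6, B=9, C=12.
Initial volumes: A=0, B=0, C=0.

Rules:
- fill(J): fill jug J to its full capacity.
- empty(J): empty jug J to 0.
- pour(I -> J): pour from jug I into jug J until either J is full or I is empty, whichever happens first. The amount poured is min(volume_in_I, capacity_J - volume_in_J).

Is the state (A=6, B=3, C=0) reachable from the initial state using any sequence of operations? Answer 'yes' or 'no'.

Answer: yes

Derivation:
BFS from (A=0, B=0, C=0):
  1. fill(B) -> (A=0 B=9 C=0)
  2. pour(B -> A) -> (A=6 B=3 C=0)
Target reached → yes.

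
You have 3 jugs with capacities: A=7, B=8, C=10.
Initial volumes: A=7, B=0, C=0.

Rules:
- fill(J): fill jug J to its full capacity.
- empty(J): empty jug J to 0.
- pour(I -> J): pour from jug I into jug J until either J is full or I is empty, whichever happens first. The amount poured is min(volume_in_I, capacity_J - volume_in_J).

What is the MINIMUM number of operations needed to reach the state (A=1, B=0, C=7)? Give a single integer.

Answer: 5

Derivation:
BFS from (A=7, B=0, C=0). One shortest path:
  1. empty(A) -> (A=0 B=0 C=0)
  2. fill(B) -> (A=0 B=8 C=0)
  3. pour(B -> A) -> (A=7 B=1 C=0)
  4. pour(A -> C) -> (A=0 B=1 C=7)
  5. pour(B -> A) -> (A=1 B=0 C=7)
Reached target in 5 moves.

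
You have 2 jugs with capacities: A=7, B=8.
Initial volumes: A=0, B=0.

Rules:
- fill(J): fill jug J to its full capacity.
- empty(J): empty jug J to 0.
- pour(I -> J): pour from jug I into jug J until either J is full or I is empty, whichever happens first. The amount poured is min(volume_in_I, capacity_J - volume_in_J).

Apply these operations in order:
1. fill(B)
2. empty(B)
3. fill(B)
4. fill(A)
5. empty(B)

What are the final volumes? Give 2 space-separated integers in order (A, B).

Answer: 7 0

Derivation:
Step 1: fill(B) -> (A=0 B=8)
Step 2: empty(B) -> (A=0 B=0)
Step 3: fill(B) -> (A=0 B=8)
Step 4: fill(A) -> (A=7 B=8)
Step 5: empty(B) -> (A=7 B=0)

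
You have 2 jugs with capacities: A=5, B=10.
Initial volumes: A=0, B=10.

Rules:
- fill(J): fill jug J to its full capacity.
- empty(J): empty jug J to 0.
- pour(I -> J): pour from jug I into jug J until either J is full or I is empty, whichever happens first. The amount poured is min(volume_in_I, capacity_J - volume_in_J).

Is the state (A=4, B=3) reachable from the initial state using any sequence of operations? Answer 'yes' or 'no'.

BFS explored all 6 reachable states.
Reachable set includes: (0,0), (0,5), (0,10), (5,0), (5,5), (5,10)
Target (A=4, B=3) not in reachable set → no.

Answer: no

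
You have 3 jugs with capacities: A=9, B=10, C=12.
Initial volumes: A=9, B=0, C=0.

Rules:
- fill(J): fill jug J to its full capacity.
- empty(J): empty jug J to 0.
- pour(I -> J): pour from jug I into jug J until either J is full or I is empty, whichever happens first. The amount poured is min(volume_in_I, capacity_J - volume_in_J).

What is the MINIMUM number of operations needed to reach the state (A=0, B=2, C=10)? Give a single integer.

Answer: 6

Derivation:
BFS from (A=9, B=0, C=0). One shortest path:
  1. empty(A) -> (A=0 B=0 C=0)
  2. fill(C) -> (A=0 B=0 C=12)
  3. pour(C -> B) -> (A=0 B=10 C=2)
  4. pour(C -> A) -> (A=2 B=10 C=0)
  5. pour(B -> C) -> (A=2 B=0 C=10)
  6. pour(A -> B) -> (A=0 B=2 C=10)
Reached target in 6 moves.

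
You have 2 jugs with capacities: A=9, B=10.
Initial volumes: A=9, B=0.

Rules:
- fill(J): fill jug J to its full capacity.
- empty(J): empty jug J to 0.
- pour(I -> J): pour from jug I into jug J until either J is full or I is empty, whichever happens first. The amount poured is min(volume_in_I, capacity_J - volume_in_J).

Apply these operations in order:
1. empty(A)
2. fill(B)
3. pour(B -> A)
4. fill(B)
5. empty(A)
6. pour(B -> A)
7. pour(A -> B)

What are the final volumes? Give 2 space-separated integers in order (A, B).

Step 1: empty(A) -> (A=0 B=0)
Step 2: fill(B) -> (A=0 B=10)
Step 3: pour(B -> A) -> (A=9 B=1)
Step 4: fill(B) -> (A=9 B=10)
Step 5: empty(A) -> (A=0 B=10)
Step 6: pour(B -> A) -> (A=9 B=1)
Step 7: pour(A -> B) -> (A=0 B=10)

Answer: 0 10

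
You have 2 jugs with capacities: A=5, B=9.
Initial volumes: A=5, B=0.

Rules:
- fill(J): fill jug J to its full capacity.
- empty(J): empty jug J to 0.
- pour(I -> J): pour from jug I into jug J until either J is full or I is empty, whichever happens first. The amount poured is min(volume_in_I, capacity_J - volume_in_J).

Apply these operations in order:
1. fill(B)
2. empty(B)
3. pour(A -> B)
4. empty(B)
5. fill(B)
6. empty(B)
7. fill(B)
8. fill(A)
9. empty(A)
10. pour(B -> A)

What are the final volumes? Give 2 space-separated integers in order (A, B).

Answer: 5 4

Derivation:
Step 1: fill(B) -> (A=5 B=9)
Step 2: empty(B) -> (A=5 B=0)
Step 3: pour(A -> B) -> (A=0 B=5)
Step 4: empty(B) -> (A=0 B=0)
Step 5: fill(B) -> (A=0 B=9)
Step 6: empty(B) -> (A=0 B=0)
Step 7: fill(B) -> (A=0 B=9)
Step 8: fill(A) -> (A=5 B=9)
Step 9: empty(A) -> (A=0 B=9)
Step 10: pour(B -> A) -> (A=5 B=4)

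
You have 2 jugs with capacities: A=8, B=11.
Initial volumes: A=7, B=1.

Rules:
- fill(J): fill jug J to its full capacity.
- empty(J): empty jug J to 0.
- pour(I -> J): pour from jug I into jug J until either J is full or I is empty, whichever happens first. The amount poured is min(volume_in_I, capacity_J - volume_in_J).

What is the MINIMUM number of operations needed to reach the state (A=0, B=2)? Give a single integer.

BFS from (A=7, B=1). One shortest path:
  1. fill(B) -> (A=7 B=11)
  2. pour(B -> A) -> (A=8 B=10)
  3. empty(A) -> (A=0 B=10)
  4. pour(B -> A) -> (A=8 B=2)
  5. empty(A) -> (A=0 B=2)
Reached target in 5 moves.

Answer: 5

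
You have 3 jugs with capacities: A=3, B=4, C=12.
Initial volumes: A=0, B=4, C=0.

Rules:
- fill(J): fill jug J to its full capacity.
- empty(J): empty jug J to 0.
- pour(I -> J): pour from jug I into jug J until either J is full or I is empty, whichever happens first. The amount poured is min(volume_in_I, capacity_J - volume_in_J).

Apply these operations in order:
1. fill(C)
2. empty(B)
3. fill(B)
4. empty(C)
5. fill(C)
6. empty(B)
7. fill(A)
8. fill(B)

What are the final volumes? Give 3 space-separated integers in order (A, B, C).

Answer: 3 4 12

Derivation:
Step 1: fill(C) -> (A=0 B=4 C=12)
Step 2: empty(B) -> (A=0 B=0 C=12)
Step 3: fill(B) -> (A=0 B=4 C=12)
Step 4: empty(C) -> (A=0 B=4 C=0)
Step 5: fill(C) -> (A=0 B=4 C=12)
Step 6: empty(B) -> (A=0 B=0 C=12)
Step 7: fill(A) -> (A=3 B=0 C=12)
Step 8: fill(B) -> (A=3 B=4 C=12)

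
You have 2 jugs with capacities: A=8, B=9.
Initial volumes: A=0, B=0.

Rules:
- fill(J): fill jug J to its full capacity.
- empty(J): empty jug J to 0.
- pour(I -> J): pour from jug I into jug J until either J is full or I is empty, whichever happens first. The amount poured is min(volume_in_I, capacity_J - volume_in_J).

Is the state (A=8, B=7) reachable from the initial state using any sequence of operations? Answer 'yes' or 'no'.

Answer: yes

Derivation:
BFS from (A=0, B=0):
  1. fill(A) -> (A=8 B=0)
  2. pour(A -> B) -> (A=0 B=8)
  3. fill(A) -> (A=8 B=8)
  4. pour(A -> B) -> (A=7 B=9)
  5. empty(B) -> (A=7 B=0)
  6. pour(A -> B) -> (A=0 B=7)
  7. fill(A) -> (A=8 B=7)
Target reached → yes.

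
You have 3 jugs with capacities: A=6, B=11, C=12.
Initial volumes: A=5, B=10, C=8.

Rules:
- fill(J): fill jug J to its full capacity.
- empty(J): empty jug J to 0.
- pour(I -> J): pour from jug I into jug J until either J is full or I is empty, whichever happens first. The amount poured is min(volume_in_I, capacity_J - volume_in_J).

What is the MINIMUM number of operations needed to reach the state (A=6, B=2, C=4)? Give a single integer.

BFS from (A=5, B=10, C=8). One shortest path:
  1. pour(A -> B) -> (A=4 B=11 C=8)
  2. empty(B) -> (A=4 B=0 C=8)
  3. pour(C -> B) -> (A=4 B=8 C=0)
  4. pour(A -> C) -> (A=0 B=8 C=4)
  5. pour(B -> A) -> (A=6 B=2 C=4)
Reached target in 5 moves.

Answer: 5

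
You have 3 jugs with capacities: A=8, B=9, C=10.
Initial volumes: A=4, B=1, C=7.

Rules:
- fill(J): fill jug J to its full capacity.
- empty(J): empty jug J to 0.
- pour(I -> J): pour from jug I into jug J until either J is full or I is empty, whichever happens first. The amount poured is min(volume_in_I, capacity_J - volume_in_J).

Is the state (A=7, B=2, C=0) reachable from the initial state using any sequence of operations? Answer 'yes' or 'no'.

BFS from (A=4, B=1, C=7):
  1. empty(A) -> (A=0 B=1 C=7)
  2. pour(B -> A) -> (A=1 B=0 C=7)
  3. fill(B) -> (A=1 B=9 C=7)
  4. pour(B -> A) -> (A=8 B=2 C=7)
  5. empty(A) -> (A=0 B=2 C=7)
  6. pour(C -> A) -> (A=7 B=2 C=0)
Target reached → yes.

Answer: yes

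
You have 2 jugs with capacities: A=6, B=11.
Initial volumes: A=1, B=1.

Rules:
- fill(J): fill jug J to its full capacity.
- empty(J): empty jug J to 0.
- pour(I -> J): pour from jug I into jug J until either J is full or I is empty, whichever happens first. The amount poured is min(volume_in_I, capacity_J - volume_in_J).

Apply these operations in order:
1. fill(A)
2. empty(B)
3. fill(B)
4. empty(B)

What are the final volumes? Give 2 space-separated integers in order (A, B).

Answer: 6 0

Derivation:
Step 1: fill(A) -> (A=6 B=1)
Step 2: empty(B) -> (A=6 B=0)
Step 3: fill(B) -> (A=6 B=11)
Step 4: empty(B) -> (A=6 B=0)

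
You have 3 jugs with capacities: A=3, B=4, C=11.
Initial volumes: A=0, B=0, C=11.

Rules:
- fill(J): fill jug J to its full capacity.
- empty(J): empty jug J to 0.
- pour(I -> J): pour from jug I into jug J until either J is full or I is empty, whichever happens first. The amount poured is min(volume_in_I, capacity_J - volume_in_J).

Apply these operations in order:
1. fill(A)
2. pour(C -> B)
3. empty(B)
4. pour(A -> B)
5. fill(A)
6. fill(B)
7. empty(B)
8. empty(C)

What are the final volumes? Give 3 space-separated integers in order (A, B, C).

Answer: 3 0 0

Derivation:
Step 1: fill(A) -> (A=3 B=0 C=11)
Step 2: pour(C -> B) -> (A=3 B=4 C=7)
Step 3: empty(B) -> (A=3 B=0 C=7)
Step 4: pour(A -> B) -> (A=0 B=3 C=7)
Step 5: fill(A) -> (A=3 B=3 C=7)
Step 6: fill(B) -> (A=3 B=4 C=7)
Step 7: empty(B) -> (A=3 B=0 C=7)
Step 8: empty(C) -> (A=3 B=0 C=0)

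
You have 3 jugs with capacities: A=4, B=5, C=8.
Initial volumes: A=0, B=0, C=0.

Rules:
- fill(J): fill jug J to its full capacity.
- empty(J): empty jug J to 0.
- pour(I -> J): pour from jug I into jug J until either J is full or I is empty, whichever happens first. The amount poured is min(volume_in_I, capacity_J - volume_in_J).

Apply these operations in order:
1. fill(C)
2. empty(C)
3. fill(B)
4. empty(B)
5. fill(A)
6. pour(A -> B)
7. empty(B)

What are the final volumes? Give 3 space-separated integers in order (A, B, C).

Step 1: fill(C) -> (A=0 B=0 C=8)
Step 2: empty(C) -> (A=0 B=0 C=0)
Step 3: fill(B) -> (A=0 B=5 C=0)
Step 4: empty(B) -> (A=0 B=0 C=0)
Step 5: fill(A) -> (A=4 B=0 C=0)
Step 6: pour(A -> B) -> (A=0 B=4 C=0)
Step 7: empty(B) -> (A=0 B=0 C=0)

Answer: 0 0 0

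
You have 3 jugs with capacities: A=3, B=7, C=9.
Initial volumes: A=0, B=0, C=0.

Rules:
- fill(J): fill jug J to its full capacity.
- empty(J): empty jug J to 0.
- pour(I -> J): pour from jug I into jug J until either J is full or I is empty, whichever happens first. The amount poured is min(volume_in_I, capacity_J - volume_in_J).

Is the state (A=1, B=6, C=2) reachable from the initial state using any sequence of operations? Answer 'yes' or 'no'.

BFS explored all 224 reachable states.
Reachable set includes: (0,0,0), (0,0,1), (0,0,2), (0,0,3), (0,0,4), (0,0,5), (0,0,6), (0,0,7), (0,0,8), (0,0,9), (0,1,0), (0,1,1) ...
Target (A=1, B=6, C=2) not in reachable set → no.

Answer: no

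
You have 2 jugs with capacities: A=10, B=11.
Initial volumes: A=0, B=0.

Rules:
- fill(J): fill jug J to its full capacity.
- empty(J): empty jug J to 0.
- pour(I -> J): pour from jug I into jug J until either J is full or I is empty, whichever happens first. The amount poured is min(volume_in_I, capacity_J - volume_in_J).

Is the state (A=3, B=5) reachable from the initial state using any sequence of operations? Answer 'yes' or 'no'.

Answer: no

Derivation:
BFS explored all 42 reachable states.
Reachable set includes: (0,0), (0,1), (0,2), (0,3), (0,4), (0,5), (0,6), (0,7), (0,8), (0,9), (0,10), (0,11) ...
Target (A=3, B=5) not in reachable set → no.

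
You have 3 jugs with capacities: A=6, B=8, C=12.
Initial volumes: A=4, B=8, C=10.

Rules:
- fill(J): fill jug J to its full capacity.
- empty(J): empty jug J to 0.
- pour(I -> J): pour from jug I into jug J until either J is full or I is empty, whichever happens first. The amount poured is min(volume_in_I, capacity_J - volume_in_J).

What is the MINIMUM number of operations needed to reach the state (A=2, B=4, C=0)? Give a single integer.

Answer: 5

Derivation:
BFS from (A=4, B=8, C=10). One shortest path:
  1. empty(B) -> (A=4 B=0 C=10)
  2. pour(A -> C) -> (A=2 B=0 C=12)
  3. pour(C -> B) -> (A=2 B=8 C=4)
  4. empty(B) -> (A=2 B=0 C=4)
  5. pour(C -> B) -> (A=2 B=4 C=0)
Reached target in 5 moves.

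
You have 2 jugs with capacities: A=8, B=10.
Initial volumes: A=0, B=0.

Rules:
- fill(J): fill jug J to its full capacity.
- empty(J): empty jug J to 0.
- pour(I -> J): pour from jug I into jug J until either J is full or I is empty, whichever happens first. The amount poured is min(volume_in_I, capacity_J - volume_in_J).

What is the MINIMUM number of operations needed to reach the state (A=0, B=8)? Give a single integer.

Answer: 2

Derivation:
BFS from (A=0, B=0). One shortest path:
  1. fill(A) -> (A=8 B=0)
  2. pour(A -> B) -> (A=0 B=8)
Reached target in 2 moves.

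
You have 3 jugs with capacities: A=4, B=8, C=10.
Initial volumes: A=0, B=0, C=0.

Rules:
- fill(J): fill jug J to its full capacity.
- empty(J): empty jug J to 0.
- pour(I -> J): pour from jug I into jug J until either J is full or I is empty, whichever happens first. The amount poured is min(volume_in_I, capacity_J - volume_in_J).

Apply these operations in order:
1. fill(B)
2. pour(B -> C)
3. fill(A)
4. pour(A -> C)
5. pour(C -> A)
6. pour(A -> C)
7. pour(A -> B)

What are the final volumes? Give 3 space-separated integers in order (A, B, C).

Answer: 0 2 10

Derivation:
Step 1: fill(B) -> (A=0 B=8 C=0)
Step 2: pour(B -> C) -> (A=0 B=0 C=8)
Step 3: fill(A) -> (A=4 B=0 C=8)
Step 4: pour(A -> C) -> (A=2 B=0 C=10)
Step 5: pour(C -> A) -> (A=4 B=0 C=8)
Step 6: pour(A -> C) -> (A=2 B=0 C=10)
Step 7: pour(A -> B) -> (A=0 B=2 C=10)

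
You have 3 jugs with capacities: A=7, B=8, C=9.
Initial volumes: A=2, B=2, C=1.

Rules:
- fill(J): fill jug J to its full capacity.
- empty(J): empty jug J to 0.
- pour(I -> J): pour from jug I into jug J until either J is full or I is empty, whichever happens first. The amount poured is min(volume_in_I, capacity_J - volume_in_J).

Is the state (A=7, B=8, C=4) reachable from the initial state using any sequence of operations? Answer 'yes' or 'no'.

BFS from (A=2, B=2, C=1):
  1. fill(B) -> (A=2 B=8 C=1)
  2. fill(C) -> (A=2 B=8 C=9)
  3. pour(C -> A) -> (A=7 B=8 C=4)
Target reached → yes.

Answer: yes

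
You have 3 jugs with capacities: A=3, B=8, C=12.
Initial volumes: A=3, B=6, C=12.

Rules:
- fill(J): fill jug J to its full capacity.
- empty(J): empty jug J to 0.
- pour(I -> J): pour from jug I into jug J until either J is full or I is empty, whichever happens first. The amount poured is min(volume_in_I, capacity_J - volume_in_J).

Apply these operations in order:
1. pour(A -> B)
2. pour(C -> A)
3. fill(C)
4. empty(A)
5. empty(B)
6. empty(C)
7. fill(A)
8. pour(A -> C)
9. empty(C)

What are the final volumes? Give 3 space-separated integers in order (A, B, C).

Answer: 0 0 0

Derivation:
Step 1: pour(A -> B) -> (A=1 B=8 C=12)
Step 2: pour(C -> A) -> (A=3 B=8 C=10)
Step 3: fill(C) -> (A=3 B=8 C=12)
Step 4: empty(A) -> (A=0 B=8 C=12)
Step 5: empty(B) -> (A=0 B=0 C=12)
Step 6: empty(C) -> (A=0 B=0 C=0)
Step 7: fill(A) -> (A=3 B=0 C=0)
Step 8: pour(A -> C) -> (A=0 B=0 C=3)
Step 9: empty(C) -> (A=0 B=0 C=0)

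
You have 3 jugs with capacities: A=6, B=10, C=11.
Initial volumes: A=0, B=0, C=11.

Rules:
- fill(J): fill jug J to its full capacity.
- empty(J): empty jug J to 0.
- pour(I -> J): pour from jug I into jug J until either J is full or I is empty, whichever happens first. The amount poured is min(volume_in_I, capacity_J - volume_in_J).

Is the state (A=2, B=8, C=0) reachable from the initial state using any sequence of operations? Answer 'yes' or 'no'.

Answer: yes

Derivation:
BFS from (A=0, B=0, C=11):
  1. pour(C -> B) -> (A=0 B=10 C=1)
  2. pour(B -> A) -> (A=6 B=4 C=1)
  3. pour(A -> C) -> (A=0 B=4 C=7)
  4. pour(B -> A) -> (A=4 B=0 C=7)
  5. fill(B) -> (A=4 B=10 C=7)
  6. pour(B -> A) -> (A=6 B=8 C=7)
  7. pour(A -> C) -> (A=2 B=8 C=11)
  8. empty(C) -> (A=2 B=8 C=0)
Target reached → yes.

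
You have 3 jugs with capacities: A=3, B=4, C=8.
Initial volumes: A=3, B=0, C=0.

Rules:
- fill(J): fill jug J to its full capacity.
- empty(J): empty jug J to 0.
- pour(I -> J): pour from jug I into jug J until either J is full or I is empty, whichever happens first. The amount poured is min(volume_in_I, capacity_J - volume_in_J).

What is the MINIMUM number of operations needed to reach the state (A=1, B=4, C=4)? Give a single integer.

BFS from (A=3, B=0, C=0). One shortest path:
  1. pour(A -> C) -> (A=0 B=0 C=3)
  2. fill(A) -> (A=3 B=0 C=3)
  3. pour(A -> C) -> (A=0 B=0 C=6)
  4. fill(A) -> (A=3 B=0 C=6)
  5. pour(A -> C) -> (A=1 B=0 C=8)
  6. pour(C -> B) -> (A=1 B=4 C=4)
Reached target in 6 moves.

Answer: 6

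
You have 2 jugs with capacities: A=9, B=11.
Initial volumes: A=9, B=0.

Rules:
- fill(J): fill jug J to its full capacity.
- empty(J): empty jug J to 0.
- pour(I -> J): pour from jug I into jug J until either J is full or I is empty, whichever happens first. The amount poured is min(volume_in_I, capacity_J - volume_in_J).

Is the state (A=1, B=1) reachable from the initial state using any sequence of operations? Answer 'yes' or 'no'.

BFS explored all 40 reachable states.
Reachable set includes: (0,0), (0,1), (0,2), (0,3), (0,4), (0,5), (0,6), (0,7), (0,8), (0,9), (0,10), (0,11) ...
Target (A=1, B=1) not in reachable set → no.

Answer: no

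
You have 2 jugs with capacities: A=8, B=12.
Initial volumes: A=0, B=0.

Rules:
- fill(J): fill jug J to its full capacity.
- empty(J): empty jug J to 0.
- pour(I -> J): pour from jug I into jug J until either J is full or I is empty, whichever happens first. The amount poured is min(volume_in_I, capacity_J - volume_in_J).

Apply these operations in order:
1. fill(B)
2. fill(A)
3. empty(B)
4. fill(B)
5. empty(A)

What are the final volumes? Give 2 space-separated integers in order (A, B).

Step 1: fill(B) -> (A=0 B=12)
Step 2: fill(A) -> (A=8 B=12)
Step 3: empty(B) -> (A=8 B=0)
Step 4: fill(B) -> (A=8 B=12)
Step 5: empty(A) -> (A=0 B=12)

Answer: 0 12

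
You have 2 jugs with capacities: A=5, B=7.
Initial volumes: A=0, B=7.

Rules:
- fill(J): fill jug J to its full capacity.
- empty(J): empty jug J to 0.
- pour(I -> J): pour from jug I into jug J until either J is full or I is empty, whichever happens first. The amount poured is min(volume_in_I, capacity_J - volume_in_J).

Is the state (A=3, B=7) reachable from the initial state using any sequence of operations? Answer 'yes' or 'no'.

Answer: yes

Derivation:
BFS from (A=0, B=7):
  1. fill(A) -> (A=5 B=7)
  2. empty(B) -> (A=5 B=0)
  3. pour(A -> B) -> (A=0 B=5)
  4. fill(A) -> (A=5 B=5)
  5. pour(A -> B) -> (A=3 B=7)
Target reached → yes.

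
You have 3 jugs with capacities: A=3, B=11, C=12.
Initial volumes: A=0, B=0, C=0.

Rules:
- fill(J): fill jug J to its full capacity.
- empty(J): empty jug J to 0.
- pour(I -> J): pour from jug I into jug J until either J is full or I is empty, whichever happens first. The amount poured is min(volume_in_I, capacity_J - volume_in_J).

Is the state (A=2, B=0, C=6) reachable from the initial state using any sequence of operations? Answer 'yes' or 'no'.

Answer: yes

Derivation:
BFS from (A=0, B=0, C=0):
  1. fill(B) -> (A=0 B=11 C=0)
  2. pour(B -> A) -> (A=3 B=8 C=0)
  3. empty(A) -> (A=0 B=8 C=0)
  4. pour(B -> A) -> (A=3 B=5 C=0)
  5. pour(A -> C) -> (A=0 B=5 C=3)
  6. pour(B -> A) -> (A=3 B=2 C=3)
  7. pour(A -> C) -> (A=0 B=2 C=6)
  8. pour(B -> A) -> (A=2 B=0 C=6)
Target reached → yes.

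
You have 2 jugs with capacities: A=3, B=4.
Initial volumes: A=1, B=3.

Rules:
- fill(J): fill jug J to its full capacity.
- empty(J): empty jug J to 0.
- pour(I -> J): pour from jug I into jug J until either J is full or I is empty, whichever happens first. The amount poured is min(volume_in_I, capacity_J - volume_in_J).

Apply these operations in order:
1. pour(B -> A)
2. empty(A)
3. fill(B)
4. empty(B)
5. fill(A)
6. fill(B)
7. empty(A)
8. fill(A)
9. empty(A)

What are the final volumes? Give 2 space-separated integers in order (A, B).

Answer: 0 4

Derivation:
Step 1: pour(B -> A) -> (A=3 B=1)
Step 2: empty(A) -> (A=0 B=1)
Step 3: fill(B) -> (A=0 B=4)
Step 4: empty(B) -> (A=0 B=0)
Step 5: fill(A) -> (A=3 B=0)
Step 6: fill(B) -> (A=3 B=4)
Step 7: empty(A) -> (A=0 B=4)
Step 8: fill(A) -> (A=3 B=4)
Step 9: empty(A) -> (A=0 B=4)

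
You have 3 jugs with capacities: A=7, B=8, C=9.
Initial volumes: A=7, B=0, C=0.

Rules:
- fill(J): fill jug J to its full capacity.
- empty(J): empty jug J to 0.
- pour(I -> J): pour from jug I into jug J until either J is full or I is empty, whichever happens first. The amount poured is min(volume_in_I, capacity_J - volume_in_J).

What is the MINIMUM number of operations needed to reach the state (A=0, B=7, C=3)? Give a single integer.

Answer: 8

Derivation:
BFS from (A=7, B=0, C=0). One shortest path:
  1. empty(A) -> (A=0 B=0 C=0)
  2. fill(B) -> (A=0 B=8 C=0)
  3. fill(C) -> (A=0 B=8 C=9)
  4. pour(B -> A) -> (A=7 B=1 C=9)
  5. empty(A) -> (A=0 B=1 C=9)
  6. pour(B -> A) -> (A=1 B=0 C=9)
  7. pour(C -> A) -> (A=7 B=0 C=3)
  8. pour(A -> B) -> (A=0 B=7 C=3)
Reached target in 8 moves.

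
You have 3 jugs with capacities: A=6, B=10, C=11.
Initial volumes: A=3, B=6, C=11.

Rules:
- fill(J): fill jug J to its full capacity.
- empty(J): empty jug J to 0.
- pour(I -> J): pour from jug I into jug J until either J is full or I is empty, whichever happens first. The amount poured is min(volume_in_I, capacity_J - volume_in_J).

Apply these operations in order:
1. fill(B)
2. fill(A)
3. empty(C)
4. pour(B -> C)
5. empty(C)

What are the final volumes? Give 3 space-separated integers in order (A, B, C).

Answer: 6 0 0

Derivation:
Step 1: fill(B) -> (A=3 B=10 C=11)
Step 2: fill(A) -> (A=6 B=10 C=11)
Step 3: empty(C) -> (A=6 B=10 C=0)
Step 4: pour(B -> C) -> (A=6 B=0 C=10)
Step 5: empty(C) -> (A=6 B=0 C=0)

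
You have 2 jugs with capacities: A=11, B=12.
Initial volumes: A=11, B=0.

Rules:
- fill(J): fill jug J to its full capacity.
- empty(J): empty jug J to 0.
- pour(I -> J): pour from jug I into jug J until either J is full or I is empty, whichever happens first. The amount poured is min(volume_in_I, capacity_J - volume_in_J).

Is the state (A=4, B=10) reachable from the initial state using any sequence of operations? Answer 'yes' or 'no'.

Answer: no

Derivation:
BFS explored all 46 reachable states.
Reachable set includes: (0,0), (0,1), (0,2), (0,3), (0,4), (0,5), (0,6), (0,7), (0,8), (0,9), (0,10), (0,11) ...
Target (A=4, B=10) not in reachable set → no.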